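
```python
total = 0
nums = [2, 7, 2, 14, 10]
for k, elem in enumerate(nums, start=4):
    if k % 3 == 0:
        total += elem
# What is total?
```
Trace:
  total=0
  total=0, k=4, elem=2
  total=0, k=5, elem=7
  total=2, k=6, elem=2
  total=2, k=7, elem=14
  total=2, k=8, elem=10

Final answer: 2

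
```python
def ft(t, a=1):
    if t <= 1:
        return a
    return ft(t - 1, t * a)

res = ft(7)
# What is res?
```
Call trace:
ft(t=7, a=1)
  ft(t=6, a=7)
    ft(t=5, a=42)
      ft(t=4, a=210)
        ft(t=3, a=840)
          ft(t=2, a=2520)
            ft(t=1, a=5040)
            -> return 5040
          -> return 5040
        -> return 5040
      -> return 5040
    -> return 5040
  -> return 5040
-> return 5040

Final answer: 5040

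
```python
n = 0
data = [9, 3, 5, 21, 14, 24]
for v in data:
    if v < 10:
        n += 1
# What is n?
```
Trace:
  n=0
  n=1, v=9
  n=2, v=3
  n=3, v=5
  n=3, v=21
  n=3, v=14
  n=3, v=24

Final answer: 3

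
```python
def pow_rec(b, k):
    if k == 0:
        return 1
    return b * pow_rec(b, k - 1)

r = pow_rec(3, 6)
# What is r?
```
Call trace:
pow_rec(b=3, k=6)
  pow_rec(b=3, k=5)
    pow_rec(b=3, k=4)
      pow_rec(b=3, k=3)
        pow_rec(b=3, k=2)
          pow_rec(b=3, k=1)
            pow_rec(b=3, k=0)
            -> return 1
          -> return 3
        -> return 9
      -> return 27
    -> return 81
  -> return 243
-> return 729

Final answer: 729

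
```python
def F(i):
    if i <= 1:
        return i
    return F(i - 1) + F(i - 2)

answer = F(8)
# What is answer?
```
Call trace (a repeated sub-call is expanded the first time; later identical calls just restate its return value):
F(i=8)
  F(i=7)
    F(i=6)
      F(i=5)
        F(i=4)
          F(i=3)
            F(i=2)
              F(i=1)
              -> return 1
              F(i=0)
              -> return 0
            -> return 1
            F(i=1)
            -> return 1
          -> return 2
          F(i=2) -> return 1  (same call as traced above)
        -> return 3
        F(i=3) -> return 2  (same call as traced above)
      -> return 5
      F(i=4) -> return 3  (same call as traced above)
    -> return 8
    F(i=5) -> return 5  (same call as traced above)
  -> return 13
  F(i=6) -> return 8  (same call as traced above)
-> return 21

Final answer: 21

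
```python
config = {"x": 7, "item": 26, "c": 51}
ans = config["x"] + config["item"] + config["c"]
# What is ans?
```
Trace:
  config={'x': 7, 'item': 26, 'c': 51}
  config={'x': 7, 'item': 26, 'c': 51}, ans=84

Final answer: 84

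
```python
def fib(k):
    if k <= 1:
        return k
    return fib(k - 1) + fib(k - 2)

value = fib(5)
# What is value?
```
Call trace (a repeated sub-call is expanded the first time; later identical calls just restate its return value):
fib(k=5)
  fib(k=4)
    fib(k=3)
      fib(k=2)
        fib(k=1)
        -> return 1
        fib(k=0)
        -> return 0
      -> return 1
      fib(k=1)
      -> return 1
    -> return 2
    fib(k=2) -> return 1  (same call as traced above)
  -> return 3
  fib(k=3) -> return 2  (same call as traced above)
-> return 5

Final answer: 5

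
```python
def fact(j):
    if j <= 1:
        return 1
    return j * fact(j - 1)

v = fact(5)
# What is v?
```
Call trace:
fact(j=5)
  fact(j=4)
    fact(j=3)
      fact(j=2)
        fact(j=1)
        -> return 1
      -> return 2
    -> return 6
  -> return 24
-> return 120

Final answer: 120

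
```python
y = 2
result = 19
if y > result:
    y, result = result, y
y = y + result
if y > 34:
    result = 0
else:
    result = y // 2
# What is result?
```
Trace:
  y=2
  y=2, result=19
  y=2, result=19
  y=21, result=19
  y=21, result=10

Final answer: 10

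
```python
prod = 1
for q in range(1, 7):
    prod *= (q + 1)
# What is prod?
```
Trace:
  prod=1
  prod=2, q=1
  prod=6, q=2
  prod=24, q=3
  prod=120, q=4
  prod=720, q=5
  prod=5040, q=6

Final answer: 5040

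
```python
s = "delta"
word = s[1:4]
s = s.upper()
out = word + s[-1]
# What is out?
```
Trace:
  s='delta'
  s='delta', word='elt'
  s='DELTA', word='elt'
  s='DELTA', word='elt', out='eltA'

Final answer: 'eltA'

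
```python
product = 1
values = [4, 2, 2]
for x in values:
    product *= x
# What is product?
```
Trace:
  product=1
  product=4, x=4
  product=8, x=2
  product=16, x=2

Final answer: 16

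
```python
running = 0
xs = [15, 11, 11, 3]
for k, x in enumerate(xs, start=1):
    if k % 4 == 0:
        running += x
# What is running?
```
Trace:
  running=0
  running=0, k=1, x=15
  running=0, k=2, x=11
  running=0, k=3, x=11
  running=3, k=4, x=3

Final answer: 3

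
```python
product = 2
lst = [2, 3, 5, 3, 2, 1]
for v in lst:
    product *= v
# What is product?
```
Trace:
  product=2
  product=4, v=2
  product=12, v=3
  product=60, v=5
  product=180, v=3
  product=360, v=2
  product=360, v=1

Final answer: 360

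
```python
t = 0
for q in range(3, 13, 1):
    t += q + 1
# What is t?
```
Trace:
  t=0
  t=4, q=3
  t=9, q=4
  t=15, q=5
  t=22, q=6
  t=30, q=7
  t=39, q=8
  t=49, q=9
  t=60, q=10
  t=72, q=11
  t=85, q=12

Final answer: 85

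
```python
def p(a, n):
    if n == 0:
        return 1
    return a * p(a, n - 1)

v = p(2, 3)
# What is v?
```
Call trace:
p(a=2, n=3)
  p(a=2, n=2)
    p(a=2, n=1)
      p(a=2, n=0)
      -> return 1
    -> return 2
  -> return 4
-> return 8

Final answer: 8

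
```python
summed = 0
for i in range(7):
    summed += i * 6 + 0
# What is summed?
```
Trace:
  summed=0
  summed=0, i=0
  summed=6, i=1
  summed=18, i=2
  summed=36, i=3
  summed=60, i=4
  summed=90, i=5
  summed=126, i=6

Final answer: 126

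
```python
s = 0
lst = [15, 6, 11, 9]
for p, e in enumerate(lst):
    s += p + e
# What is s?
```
Trace:
  s=0
  s=15, p=0, e=15
  s=22, p=1, e=6
  s=35, p=2, e=11
  s=47, p=3, e=9

Final answer: 47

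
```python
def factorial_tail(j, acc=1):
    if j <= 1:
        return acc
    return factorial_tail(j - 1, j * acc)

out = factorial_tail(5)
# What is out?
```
Call trace:
factorial_tail(j=5, acc=1)
  factorial_tail(j=4, acc=5)
    factorial_tail(j=3, acc=20)
      factorial_tail(j=2, acc=60)
        factorial_tail(j=1, acc=120)
        -> return 120
      -> return 120
    -> return 120
  -> return 120
-> return 120

Final answer: 120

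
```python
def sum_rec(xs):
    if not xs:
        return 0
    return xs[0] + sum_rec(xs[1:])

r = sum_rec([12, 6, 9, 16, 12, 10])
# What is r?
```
Call trace:
sum_rec(xs=[12, 6, 9, 16, 12, 10])
  sum_rec(xs=[6, 9, 16, 12, 10])
    sum_rec(xs=[9, 16, 12, 10])
      sum_rec(xs=[16, 12, 10])
        sum_rec(xs=[12, 10])
          sum_rec(xs=[10])
            sum_rec(xs=[])
            -> return 0
          -> return 10
        -> return 22
      -> return 38
    -> return 47
  -> return 53
-> return 65

Final answer: 65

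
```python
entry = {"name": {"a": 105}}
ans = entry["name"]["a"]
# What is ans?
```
Trace:
  entry={'name': {'a': 105}}
  entry={'name': {'a': 105}}, ans=105

Final answer: 105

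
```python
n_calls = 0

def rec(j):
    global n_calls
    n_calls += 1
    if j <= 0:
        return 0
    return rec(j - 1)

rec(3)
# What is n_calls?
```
Call trace:
rec(j=3)
  rec(j=2)
    rec(j=1)
      rec(j=0)
      -> return 0
    -> return 0
  -> return 0
-> return 0

n_calls is incremented once per call. rec is entered once for each j = 3, 2, 1, 0 (the j <= 0 call returns without recursing), i.e. 3 + 1 calls.
n_calls = 4

Final answer: 4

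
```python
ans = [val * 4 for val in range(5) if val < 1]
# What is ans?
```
Trace:
  val=0
  val=1
  val=2
  val=3
  val=4
  ans=[0]

Final answer: [0]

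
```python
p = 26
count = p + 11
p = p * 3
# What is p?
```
Trace:
  p=26
  p=26, count=37
  p=78, count=37

Final answer: 78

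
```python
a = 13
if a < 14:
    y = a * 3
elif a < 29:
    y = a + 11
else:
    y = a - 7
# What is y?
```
Trace:
  a=13
  a=13, y=39

Final answer: 39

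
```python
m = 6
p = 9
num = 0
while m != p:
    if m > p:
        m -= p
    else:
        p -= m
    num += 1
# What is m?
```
Trace:
  m=6
  m=6, p=9
  m=6, p=9, num=0
  m=6, p=3, num=1
  m=3, p=3, num=2

Final answer: 3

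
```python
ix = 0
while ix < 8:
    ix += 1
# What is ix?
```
Trace:
  ix=0
  ix=1
  ix=2
  ix=3
  ix=4
  ix=5
  ix=6
  ix=7
  ix=8

Final answer: 8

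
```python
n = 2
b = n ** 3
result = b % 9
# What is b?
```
Trace:
  n=2
  n=2, b=8
  n=2, b=8, result=8

Final answer: 8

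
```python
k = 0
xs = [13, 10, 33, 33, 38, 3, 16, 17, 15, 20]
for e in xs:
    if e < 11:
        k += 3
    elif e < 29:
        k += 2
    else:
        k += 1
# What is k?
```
Trace:
  k=0
  k=2, e=13
  k=5, e=10
  k=6, e=33
  k=7, e=33
  k=8, e=38
  k=11, e=3
  k=13, e=16
  k=15, e=17
  k=17, e=15
  k=19, e=20

Final answer: 19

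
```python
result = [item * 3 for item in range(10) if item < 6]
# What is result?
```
Trace:
  item=0
  item=1
  item=2
  item=3
  item=4
  item=5
  item=6
  item=7
  item=8
  item=9
  result=[0, 3, 6, 9, 12, 15]

Final answer: [0, 3, 6, 9, 12, 15]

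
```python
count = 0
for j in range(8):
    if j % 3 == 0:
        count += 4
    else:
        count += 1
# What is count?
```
Trace:
  count=0
  count=4, j=0
  count=5, j=1
  count=6, j=2
  count=10, j=3
  count=11, j=4
  count=12, j=5
  count=16, j=6
  count=17, j=7

Final answer: 17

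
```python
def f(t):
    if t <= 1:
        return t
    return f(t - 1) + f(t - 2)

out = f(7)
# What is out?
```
Call trace (a repeated sub-call is expanded the first time; later identical calls just restate its return value):
f(t=7)
  f(t=6)
    f(t=5)
      f(t=4)
        f(t=3)
          f(t=2)
            f(t=1)
            -> return 1
            f(t=0)
            -> return 0
          -> return 1
          f(t=1)
          -> return 1
        -> return 2
        f(t=2) -> return 1  (same call as traced above)
      -> return 3
      f(t=3) -> return 2  (same call as traced above)
    -> return 5
    f(t=4) -> return 3  (same call as traced above)
  -> return 8
  f(t=5) -> return 5  (same call as traced above)
-> return 13

Final answer: 13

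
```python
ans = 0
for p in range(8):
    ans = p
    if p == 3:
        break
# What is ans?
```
Trace:
  ans=0
  ans=0, p=0
  ans=1, p=1
  ans=2, p=2
  ans=3, p=3

Final answer: 3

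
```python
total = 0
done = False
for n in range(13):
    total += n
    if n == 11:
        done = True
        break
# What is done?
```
Trace:
  total=0
  total=0, done=False
  total=0, done=False, n=0
  total=1, done=False, n=1
  total=3, done=False, n=2
  total=6, done=False, n=3
  total=10, done=False, n=4
  total=15, done=False, n=5
  total=21, done=False, n=6
  total=28, done=False, n=7
  total=36, done=False, n=8
  total=45, done=False, n=9
  total=55, done=False, n=10
  total=66, done=True, n=11

Final answer: True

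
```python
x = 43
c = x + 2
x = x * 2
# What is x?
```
Trace:
  x=43
  x=43, c=45
  x=86, c=45

Final answer: 86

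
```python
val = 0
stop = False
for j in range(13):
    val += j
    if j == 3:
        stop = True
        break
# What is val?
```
Trace:
  val=0
  val=0, stop=False
  val=0, stop=False, j=0
  val=1, stop=False, j=1
  val=3, stop=False, j=2
  val=6, stop=True, j=3

Final answer: 6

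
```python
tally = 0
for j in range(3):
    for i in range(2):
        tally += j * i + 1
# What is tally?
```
Trace:
  tally=0
  tally=1, j=0, i=0
  tally=2, j=0, i=1
  tally=3, j=1, i=0
  tally=5, j=1, i=1
  tally=6, j=2, i=0
  tally=9, j=2, i=1

Final answer: 9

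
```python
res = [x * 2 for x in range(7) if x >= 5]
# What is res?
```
Trace:
  x=0
  x=1
  x=2
  x=3
  x=4
  x=5
  x=6
  res=[10, 12]

Final answer: [10, 12]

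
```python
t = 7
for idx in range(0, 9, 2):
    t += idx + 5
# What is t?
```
Trace:
  t=7
  t=12, idx=0
  t=19, idx=2
  t=28, idx=4
  t=39, idx=6
  t=52, idx=8

Final answer: 52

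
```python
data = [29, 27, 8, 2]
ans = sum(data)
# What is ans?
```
Trace:
  data=[29, 27, 8, 2]
  data=[29, 27, 8, 2], ans=66

Final answer: 66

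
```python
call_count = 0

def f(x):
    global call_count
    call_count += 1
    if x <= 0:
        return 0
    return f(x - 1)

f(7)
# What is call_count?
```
Call trace:
f(x=7)
  f(x=6)
    f(x=5)
      f(x=4)
        f(x=3)
          f(x=2)
            f(x=1)
              f(x=0)
              -> return 0
            -> return 0
          -> return 0
        -> return 0
      -> return 0
    -> return 0
  -> return 0
-> return 0

call_count is incremented once per call. f is entered once for each x = 7, 6, 5, 4, 3, 2, 1, 0 (the x <= 0 call returns without recursing), i.e. 7 + 1 calls.
call_count = 8

Final answer: 8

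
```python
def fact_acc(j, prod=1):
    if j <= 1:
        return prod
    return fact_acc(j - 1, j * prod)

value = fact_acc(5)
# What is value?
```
Call trace:
fact_acc(j=5, prod=1)
  fact_acc(j=4, prod=5)
    fact_acc(j=3, prod=20)
      fact_acc(j=2, prod=60)
        fact_acc(j=1, prod=120)
        -> return 120
      -> return 120
    -> return 120
  -> return 120
-> return 120

Final answer: 120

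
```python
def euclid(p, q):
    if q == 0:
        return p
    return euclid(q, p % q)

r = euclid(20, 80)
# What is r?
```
Call trace:
euclid(p=20, q=80)
  euclid(p=80, q=20)
    euclid(p=20, q=0)
    -> return 20
  -> return 20
-> return 20

Final answer: 20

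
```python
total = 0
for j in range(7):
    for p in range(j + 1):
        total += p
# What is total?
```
Trace:
  total=0
  total=0, j=0, p=0
  total=0, j=1, p=0
  total=1, j=1, p=1
  total=1, j=2, p=0
  total=2, j=2, p=1
  total=4, j=2, p=2
  total=4, j=3, p=0
  total=5, j=3, p=1
  total=7, j=3, p=2
  total=10, j=3, p=3
  total=10, j=4, p=0
  total=11, j=4, p=1
  total=13, j=4, p=2
  total=16, j=4, p=3
  total=20, j=4, p=4
  total=20, j=5, p=0
  total=21, j=5, p=1
  total=23, j=5, p=2
  total=26, j=5, p=3
  total=30, j=5, p=4
  total=35, j=5, p=5
  total=35, j=6, p=0
  total=36, j=6, p=1
  total=38, j=6, p=2
  total=41, j=6, p=3
  total=45, j=6, p=4
  total=50, j=6, p=5
  total=56, j=6, p=6

Final answer: 56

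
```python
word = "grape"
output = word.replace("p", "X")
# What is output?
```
Trace:
  word='grape'
  word='grape', output='graXe'

Final answer: 'graXe'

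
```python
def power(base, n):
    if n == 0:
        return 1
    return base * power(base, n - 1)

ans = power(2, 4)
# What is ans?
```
Call trace:
power(base=2, n=4)
  power(base=2, n=3)
    power(base=2, n=2)
      power(base=2, n=1)
        power(base=2, n=0)
        -> return 1
      -> return 2
    -> return 4
  -> return 8
-> return 16

Final answer: 16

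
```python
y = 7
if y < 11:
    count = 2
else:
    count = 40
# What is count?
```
Trace:
  y=7
  y=7, count=2

Final answer: 2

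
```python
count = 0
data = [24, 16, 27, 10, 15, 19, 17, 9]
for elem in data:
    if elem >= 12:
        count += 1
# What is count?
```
Trace:
  count=0
  count=1, elem=24
  count=2, elem=16
  count=3, elem=27
  count=3, elem=10
  count=4, elem=15
  count=5, elem=19
  count=6, elem=17
  count=6, elem=9

Final answer: 6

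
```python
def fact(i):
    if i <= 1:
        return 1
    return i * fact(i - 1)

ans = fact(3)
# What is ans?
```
Call trace:
fact(i=3)
  fact(i=2)
    fact(i=1)
    -> return 1
  -> return 2
-> return 6

Final answer: 6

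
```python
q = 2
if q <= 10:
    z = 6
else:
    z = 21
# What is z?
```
Trace:
  q=2
  q=2, z=6

Final answer: 6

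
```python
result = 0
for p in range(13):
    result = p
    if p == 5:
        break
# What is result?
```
Trace:
  result=0
  result=0, p=0
  result=1, p=1
  result=2, p=2
  result=3, p=3
  result=4, p=4
  result=5, p=5

Final answer: 5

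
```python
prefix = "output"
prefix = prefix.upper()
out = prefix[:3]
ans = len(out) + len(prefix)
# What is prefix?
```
Trace:
  prefix='output'
  prefix='OUTPUT'
  prefix='OUTPUT', out='OUT'
  prefix='OUTPUT', out='OUT', ans=9

Final answer: 'OUTPUT'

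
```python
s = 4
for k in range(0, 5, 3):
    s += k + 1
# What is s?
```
Trace:
  s=4
  s=5, k=0
  s=9, k=3

Final answer: 9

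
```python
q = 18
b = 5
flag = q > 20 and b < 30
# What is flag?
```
Trace:
  q=18
  q=18, b=5
  q=18, b=5, flag=False

Final answer: False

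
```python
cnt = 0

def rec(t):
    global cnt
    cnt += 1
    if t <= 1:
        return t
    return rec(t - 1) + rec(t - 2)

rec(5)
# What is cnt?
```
Call trace (a repeated sub-call is expanded the first time; later identical calls just restate its return value):
rec(t=5)
  rec(t=4)
    rec(t=3)
      rec(t=2)
        rec(t=1)
        -> return 1
        rec(t=0)
        -> return 0
      -> return 1
      rec(t=1)
      -> return 1
    -> return 2
    rec(t=2) -> return 1  (same call as traced above)
  -> return 3
  rec(t=3) -> return 2  (same call as traced above)
-> return 5

cnt is incremented once per call, so count the calls in each subtree. Let C(t) = number of calls made by rec(t).
C(0) = C(1) = 1 (base case, no recursion); C(t) = 1 + C(t - 1) + C(t - 2) otherwise.
C(2) = 1 + C(1) + C(0) = 1 + 1 + 1 = 3
C(3) = 1 + C(2) + C(1) = 1 + 3 + 1 = 5
C(4) = 1 + C(3) + C(2) = 1 + 5 + 3 = 9
C(5) = 1 + C(4) + C(3) = 1 + 9 + 5 = 15
cnt = C(5) = 15

Final answer: 15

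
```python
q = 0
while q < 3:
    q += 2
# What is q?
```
Trace:
  q=0
  q=2
  q=4

Final answer: 4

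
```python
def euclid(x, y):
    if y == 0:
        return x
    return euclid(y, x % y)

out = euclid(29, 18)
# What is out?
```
Call trace:
euclid(x=29, y=18)
  euclid(x=18, y=11)
    euclid(x=11, y=7)
      euclid(x=7, y=4)
        euclid(x=4, y=3)
          euclid(x=3, y=1)
            euclid(x=1, y=0)
            -> return 1
          -> return 1
        -> return 1
      -> return 1
    -> return 1
  -> return 1
-> return 1

Final answer: 1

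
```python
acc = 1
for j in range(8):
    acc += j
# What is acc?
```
Trace:
  acc=1
  acc=1, j=0
  acc=2, j=1
  acc=4, j=2
  acc=7, j=3
  acc=11, j=4
  acc=16, j=5
  acc=22, j=6
  acc=29, j=7

Final answer: 29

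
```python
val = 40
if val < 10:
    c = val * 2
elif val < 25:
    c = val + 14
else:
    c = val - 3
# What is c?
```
Trace:
  val=40
  val=40, c=37

Final answer: 37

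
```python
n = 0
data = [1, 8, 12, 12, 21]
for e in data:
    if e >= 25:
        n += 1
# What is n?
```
Trace:
  n=0
  n=0, e=1
  n=0, e=8
  n=0, e=12
  n=0, e=12
  n=0, e=21

Final answer: 0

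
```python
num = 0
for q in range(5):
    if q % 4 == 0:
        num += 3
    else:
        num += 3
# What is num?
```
Trace:
  num=0
  num=3, q=0
  num=6, q=1
  num=9, q=2
  num=12, q=3
  num=15, q=4

Final answer: 15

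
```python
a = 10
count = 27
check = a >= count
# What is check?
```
Trace:
  a=10
  a=10, count=27
  a=10, count=27, check=False

Final answer: False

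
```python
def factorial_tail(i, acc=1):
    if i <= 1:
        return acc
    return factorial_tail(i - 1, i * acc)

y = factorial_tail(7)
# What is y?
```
Call trace:
factorial_tail(i=7, acc=1)
  factorial_tail(i=6, acc=7)
    factorial_tail(i=5, acc=42)
      factorial_tail(i=4, acc=210)
        factorial_tail(i=3, acc=840)
          factorial_tail(i=2, acc=2520)
            factorial_tail(i=1, acc=5040)
            -> return 5040
          -> return 5040
        -> return 5040
      -> return 5040
    -> return 5040
  -> return 5040
-> return 5040

Final answer: 5040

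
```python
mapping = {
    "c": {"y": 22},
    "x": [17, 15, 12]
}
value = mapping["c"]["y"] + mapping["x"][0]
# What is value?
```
Trace:
  mapping={'c': {'y': 22}, 'x': [17, 15, 12]}
  mapping={'c': {'y': 22}, 'x': [17, 15, 12]}, value=39

Final answer: 39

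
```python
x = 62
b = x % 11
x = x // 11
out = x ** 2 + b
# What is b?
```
Trace:
  x=62
  x=62, b=7
  x=5, b=7
  x=5, b=7, out=32

Final answer: 7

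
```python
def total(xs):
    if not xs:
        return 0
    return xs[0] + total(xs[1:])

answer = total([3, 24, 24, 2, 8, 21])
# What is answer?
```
Call trace:
total(xs=[3, 24, 24, 2, 8, 21])
  total(xs=[24, 24, 2, 8, 21])
    total(xs=[24, 2, 8, 21])
      total(xs=[2, 8, 21])
        total(xs=[8, 21])
          total(xs=[21])
            total(xs=[])
            -> return 0
          -> return 21
        -> return 29
      -> return 31
    -> return 55
  -> return 79
-> return 82

Final answer: 82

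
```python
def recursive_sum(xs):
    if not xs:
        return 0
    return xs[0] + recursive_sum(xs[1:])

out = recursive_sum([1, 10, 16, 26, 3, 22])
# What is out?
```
Call trace:
recursive_sum(xs=[1, 10, 16, 26, 3, 22])
  recursive_sum(xs=[10, 16, 26, 3, 22])
    recursive_sum(xs=[16, 26, 3, 22])
      recursive_sum(xs=[26, 3, 22])
        recursive_sum(xs=[3, 22])
          recursive_sum(xs=[22])
            recursive_sum(xs=[])
            -> return 0
          -> return 22
        -> return 25
      -> return 51
    -> return 67
  -> return 77
-> return 78

Final answer: 78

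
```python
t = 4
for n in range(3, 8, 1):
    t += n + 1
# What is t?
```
Trace:
  t=4
  t=8, n=3
  t=13, n=4
  t=19, n=5
  t=26, n=6
  t=34, n=7

Final answer: 34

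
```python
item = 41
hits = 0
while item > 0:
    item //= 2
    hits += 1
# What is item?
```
Trace:
  item=41
  item=41, hits=0
  item=20, hits=1
  item=10, hits=2
  item=5, hits=3
  item=2, hits=4
  item=1, hits=5
  item=0, hits=6

Final answer: 0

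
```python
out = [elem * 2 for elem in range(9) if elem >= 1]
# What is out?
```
Trace:
  elem=0
  elem=1
  elem=2
  elem=3
  elem=4
  elem=5
  elem=6
  elem=7
  elem=8
  out=[2, 4, 6, 8, 10, 12, 14, 16]

Final answer: [2, 4, 6, 8, 10, 12, 14, 16]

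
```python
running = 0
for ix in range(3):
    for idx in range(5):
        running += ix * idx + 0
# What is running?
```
Trace:
  running=0
  running=0, ix=0, idx=0
  running=0, ix=0, idx=1
  running=0, ix=0, idx=2
  running=0, ix=0, idx=3
  running=0, ix=0, idx=4
  running=0, ix=1, idx=0
  running=1, ix=1, idx=1
  running=3, ix=1, idx=2
  running=6, ix=1, idx=3
  running=10, ix=1, idx=4
  running=10, ix=2, idx=0
  running=12, ix=2, idx=1
  running=16, ix=2, idx=2
  running=22, ix=2, idx=3
  running=30, ix=2, idx=4

Final answer: 30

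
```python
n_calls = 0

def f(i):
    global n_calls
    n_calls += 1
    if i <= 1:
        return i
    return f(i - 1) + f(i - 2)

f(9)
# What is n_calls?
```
Call trace (a repeated sub-call is expanded the first time; later identical calls just restate its return value):
f(i=9)
  f(i=8)
    f(i=7)
      f(i=6)
        f(i=5)
          f(i=4)
            f(i=3)
              f(i=2)
                f(i=1)
                -> return 1
                f(i=0)
                -> return 0
              -> return 1
              f(i=1)
              -> return 1
            -> return 2
            f(i=2) -> return 1  (same call as traced above)
          -> return 3
          f(i=3) -> return 2  (same call as traced above)
        -> return 5
        f(i=4) -> return 3  (same call as traced above)
      -> return 8
      f(i=5) -> return 5  (same call as traced above)
    -> return 13
    f(i=6) -> return 8  (same call as traced above)
  -> return 21
  f(i=7) -> return 13  (same call as traced above)
-> return 34

n_calls is incremented once per call, so count the calls in each subtree. Let C(i) = number of calls made by f(i).
C(0) = C(1) = 1 (base case, no recursion); C(i) = 1 + C(i - 1) + C(i - 2) otherwise.
C(2) = 1 + C(1) + C(0) = 1 + 1 + 1 = 3
C(3) = 1 + C(2) + C(1) = 1 + 3 + 1 = 5
C(4) = 1 + C(3) + C(2) = 1 + 5 + 3 = 9
C(5) = 1 + C(4) + C(3) = 1 + 9 + 5 = 15
C(6) = 1 + C(5) + C(4) = 1 + 15 + 9 = 25
C(7) = 1 + C(6) + C(5) = 1 + 25 + 15 = 41
C(8) = 1 + C(7) + C(6) = 1 + 41 + 25 = 67
C(9) = 1 + C(8) + C(7) = 1 + 67 + 41 = 109
n_calls = C(9) = 109

Final answer: 109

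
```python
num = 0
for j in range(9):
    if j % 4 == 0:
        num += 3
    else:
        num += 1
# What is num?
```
Trace:
  num=0
  num=3, j=0
  num=4, j=1
  num=5, j=2
  num=6, j=3
  num=9, j=4
  num=10, j=5
  num=11, j=6
  num=12, j=7
  num=15, j=8

Final answer: 15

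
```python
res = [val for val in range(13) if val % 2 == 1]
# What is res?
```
Trace:
  val=0
  val=1
  val=2
  val=3
  val=4
  val=5
  val=6
  val=7
  val=8
  val=9
  val=10
  val=11
  val=12
  res=[1, 3, 5, 7, 9, 11]

Final answer: [1, 3, 5, 7, 9, 11]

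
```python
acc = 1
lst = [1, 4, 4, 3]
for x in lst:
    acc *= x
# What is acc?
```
Trace:
  acc=1
  acc=1, x=1
  acc=4, x=4
  acc=16, x=4
  acc=48, x=3

Final answer: 48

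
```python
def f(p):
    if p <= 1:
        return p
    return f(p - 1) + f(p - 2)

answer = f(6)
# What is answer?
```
Call trace (a repeated sub-call is expanded the first time; later identical calls just restate its return value):
f(p=6)
  f(p=5)
    f(p=4)
      f(p=3)
        f(p=2)
          f(p=1)
          -> return 1
          f(p=0)
          -> return 0
        -> return 1
        f(p=1)
        -> return 1
      -> return 2
      f(p=2) -> return 1  (same call as traced above)
    -> return 3
    f(p=3) -> return 2  (same call as traced above)
  -> return 5
  f(p=4) -> return 3  (same call as traced above)
-> return 8

Final answer: 8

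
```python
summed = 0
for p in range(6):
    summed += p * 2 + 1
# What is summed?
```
Trace:
  summed=0
  summed=1, p=0
  summed=4, p=1
  summed=9, p=2
  summed=16, p=3
  summed=25, p=4
  summed=36, p=5

Final answer: 36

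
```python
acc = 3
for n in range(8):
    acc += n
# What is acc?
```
Trace:
  acc=3
  acc=3, n=0
  acc=4, n=1
  acc=6, n=2
  acc=9, n=3
  acc=13, n=4
  acc=18, n=5
  acc=24, n=6
  acc=31, n=7

Final answer: 31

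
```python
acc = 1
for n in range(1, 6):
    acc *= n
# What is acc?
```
Trace:
  acc=1
  acc=1, n=1
  acc=2, n=2
  acc=6, n=3
  acc=24, n=4
  acc=120, n=5

Final answer: 120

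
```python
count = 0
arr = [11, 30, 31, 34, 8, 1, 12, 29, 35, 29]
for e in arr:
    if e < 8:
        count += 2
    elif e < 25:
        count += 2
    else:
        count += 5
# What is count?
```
Trace:
  count=0
  count=2, e=11
  count=7, e=30
  count=12, e=31
  count=17, e=34
  count=19, e=8
  count=21, e=1
  count=23, e=12
  count=28, e=29
  count=33, e=35
  count=38, e=29

Final answer: 38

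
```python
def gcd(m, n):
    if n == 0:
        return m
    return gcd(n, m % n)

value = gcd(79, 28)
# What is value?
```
Call trace:
gcd(m=79, n=28)
  gcd(m=28, n=23)
    gcd(m=23, n=5)
      gcd(m=5, n=3)
        gcd(m=3, n=2)
          gcd(m=2, n=1)
            gcd(m=1, n=0)
            -> return 1
          -> return 1
        -> return 1
      -> return 1
    -> return 1
  -> return 1
-> return 1

Final answer: 1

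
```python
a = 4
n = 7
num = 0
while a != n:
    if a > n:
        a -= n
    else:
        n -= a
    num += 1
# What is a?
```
Trace:
  a=4
  a=4, n=7
  a=4, n=7, num=0
  a=4, n=3, num=1
  a=1, n=3, num=2
  a=1, n=2, num=3
  a=1, n=1, num=4

Final answer: 1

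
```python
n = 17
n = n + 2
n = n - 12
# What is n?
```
Trace:
  n=17
  n=19
  n=7

Final answer: 7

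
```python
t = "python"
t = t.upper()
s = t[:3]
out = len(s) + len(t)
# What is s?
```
Trace:
  t='python'
  t='PYTHON'
  t='PYTHON', s='PYT'
  t='PYTHON', s='PYT', out=9

Final answer: 'PYT'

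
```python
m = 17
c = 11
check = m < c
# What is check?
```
Trace:
  m=17
  m=17, c=11
  m=17, c=11, check=False

Final answer: False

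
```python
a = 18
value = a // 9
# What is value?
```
Trace:
  a=18
  a=18, value=2

Final answer: 2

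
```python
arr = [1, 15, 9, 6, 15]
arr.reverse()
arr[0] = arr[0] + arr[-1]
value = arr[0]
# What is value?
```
Trace:
  arr=[1, 15, 9, 6, 15]
  arr=[15, 6, 9, 15, 1]
  arr=[16, 6, 9, 15, 1]
  arr=[16, 6, 9, 15, 1], value=16

Final answer: 16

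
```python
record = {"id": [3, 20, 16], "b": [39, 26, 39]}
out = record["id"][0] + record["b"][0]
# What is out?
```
Trace:
  record={'id': [3, 20, 16], 'b': [39, 26, 39]}
  record={'id': [3, 20, 16], 'b': [39, 26, 39]}, out=42

Final answer: 42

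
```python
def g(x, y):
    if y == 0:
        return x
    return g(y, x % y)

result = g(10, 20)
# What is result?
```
Call trace:
g(x=10, y=20)
  g(x=20, y=10)
    g(x=10, y=0)
    -> return 10
  -> return 10
-> return 10

Final answer: 10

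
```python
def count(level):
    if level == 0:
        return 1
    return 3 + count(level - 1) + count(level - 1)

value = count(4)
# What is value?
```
Call trace (a repeated sub-call is expanded the first time; later identical calls just restate its return value):
count(level=4)
  count(level=3)
    count(level=2)
      count(level=1)
        count(level=0)
        -> return 1
        count(level=0)
        -> return 1
      -> return 5
      count(level=1) -> return 5  (same call as traced above)
    -> return 13
    count(level=2) -> return 13  (same call as traced above)
  -> return 29
  count(level=3) -> return 29  (same call as traced above)
-> return 61

Final answer: 61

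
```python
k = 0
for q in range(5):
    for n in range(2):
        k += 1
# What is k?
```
Trace:
  k=0
  k=1, q=0, n=0
  k=2, q=0, n=1
  k=3, q=1, n=0
  k=4, q=1, n=1
  k=5, q=2, n=0
  k=6, q=2, n=1
  k=7, q=3, n=0
  k=8, q=3, n=1
  k=9, q=4, n=0
  k=10, q=4, n=1

Final answer: 10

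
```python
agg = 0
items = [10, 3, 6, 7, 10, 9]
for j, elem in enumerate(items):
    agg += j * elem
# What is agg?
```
Trace:
  agg=0
  agg=0, j=0, elem=10
  agg=3, j=1, elem=3
  agg=15, j=2, elem=6
  agg=36, j=3, elem=7
  agg=76, j=4, elem=10
  agg=121, j=5, elem=9

Final answer: 121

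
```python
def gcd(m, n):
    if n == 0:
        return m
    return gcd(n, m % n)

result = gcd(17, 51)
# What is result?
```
Call trace:
gcd(m=17, n=51)
  gcd(m=51, n=17)
    gcd(m=17, n=0)
    -> return 17
  -> return 17
-> return 17

Final answer: 17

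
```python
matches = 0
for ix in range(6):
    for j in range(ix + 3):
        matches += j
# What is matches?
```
Trace:
  matches=0
  matches=0, ix=0, j=0
  matches=1, ix=0, j=1
  matches=3, ix=0, j=2
  matches=3, ix=1, j=0
  matches=4, ix=1, j=1
  matches=6, ix=1, j=2
  matches=9, ix=1, j=3
  matches=9, ix=2, j=0
  matches=10, ix=2, j=1
  matches=12, ix=2, j=2
  matches=15, ix=2, j=3
  matches=19, ix=2, j=4
  matches=19, ix=3, j=0
  matches=20, ix=3, j=1
  matches=22, ix=3, j=2
  matches=25, ix=3, j=3
  matches=29, ix=3, j=4
  matches=34, ix=3, j=5
  matches=34, ix=4, j=0
  matches=35, ix=4, j=1
  matches=37, ix=4, j=2
  matches=40, ix=4, j=3
  matches=44, ix=4, j=4
  matches=49, ix=4, j=5
  matches=55, ix=4, j=6
  matches=55, ix=5, j=0
  matches=56, ix=5, j=1
  matches=58, ix=5, j=2
  matches=61, ix=5, j=3
  matches=65, ix=5, j=4
  matches=70, ix=5, j=5
  matches=76, ix=5, j=6
  matches=83, ix=5, j=7

Final answer: 83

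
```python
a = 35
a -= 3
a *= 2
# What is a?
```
Trace:
  a=35
  a=32
  a=64

Final answer: 64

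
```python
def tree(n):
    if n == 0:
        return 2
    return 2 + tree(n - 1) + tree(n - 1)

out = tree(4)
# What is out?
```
Call trace (a repeated sub-call is expanded the first time; later identical calls just restate its return value):
tree(n=4)
  tree(n=3)
    tree(n=2)
      tree(n=1)
        tree(n=0)
        -> return 2
        tree(n=0)
        -> return 2
      -> return 6
      tree(n=1) -> return 6  (same call as traced above)
    -> return 14
    tree(n=2) -> return 14  (same call as traced above)
  -> return 30
  tree(n=3) -> return 30  (same call as traced above)
-> return 62

Final answer: 62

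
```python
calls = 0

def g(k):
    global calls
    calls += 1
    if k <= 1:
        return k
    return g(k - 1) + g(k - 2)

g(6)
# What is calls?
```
Call trace (a repeated sub-call is expanded the first time; later identical calls just restate its return value):
g(k=6)
  g(k=5)
    g(k=4)
      g(k=3)
        g(k=2)
          g(k=1)
          -> return 1
          g(k=0)
          -> return 0
        -> return 1
        g(k=1)
        -> return 1
      -> return 2
      g(k=2) -> return 1  (same call as traced above)
    -> return 3
    g(k=3) -> return 2  (same call as traced above)
  -> return 5
  g(k=4) -> return 3  (same call as traced above)
-> return 8

calls is incremented once per call, so count the calls in each subtree. Let C(k) = number of calls made by g(k).
C(0) = C(1) = 1 (base case, no recursion); C(k) = 1 + C(k - 1) + C(k - 2) otherwise.
C(2) = 1 + C(1) + C(0) = 1 + 1 + 1 = 3
C(3) = 1 + C(2) + C(1) = 1 + 3 + 1 = 5
C(4) = 1 + C(3) + C(2) = 1 + 5 + 3 = 9
C(5) = 1 + C(4) + C(3) = 1 + 9 + 5 = 15
C(6) = 1 + C(5) + C(4) = 1 + 15 + 9 = 25
calls = C(6) = 25

Final answer: 25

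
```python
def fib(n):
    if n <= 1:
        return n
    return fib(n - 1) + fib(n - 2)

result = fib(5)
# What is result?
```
Call trace (a repeated sub-call is expanded the first time; later identical calls just restate its return value):
fib(n=5)
  fib(n=4)
    fib(n=3)
      fib(n=2)
        fib(n=1)
        -> return 1
        fib(n=0)
        -> return 0
      -> return 1
      fib(n=1)
      -> return 1
    -> return 2
    fib(n=2) -> return 1  (same call as traced above)
  -> return 3
  fib(n=3) -> return 2  (same call as traced above)
-> return 5

Final answer: 5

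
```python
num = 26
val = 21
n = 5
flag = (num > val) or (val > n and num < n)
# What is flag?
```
Trace:
  num=26
  num=26, val=21
  num=26, val=21, n=5
  num=26, val=21, n=5, flag=True

Final answer: True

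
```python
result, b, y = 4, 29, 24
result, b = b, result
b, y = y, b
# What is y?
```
Trace:
  result=4, b=29, y=24
  result=29, b=4, y=24
  result=29, b=24, y=4

Final answer: 4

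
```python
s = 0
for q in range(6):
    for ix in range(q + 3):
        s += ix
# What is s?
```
Trace:
  s=0
  s=0, q=0, ix=0
  s=1, q=0, ix=1
  s=3, q=0, ix=2
  s=3, q=1, ix=0
  s=4, q=1, ix=1
  s=6, q=1, ix=2
  s=9, q=1, ix=3
  s=9, q=2, ix=0
  s=10, q=2, ix=1
  s=12, q=2, ix=2
  s=15, q=2, ix=3
  s=19, q=2, ix=4
  s=19, q=3, ix=0
  s=20, q=3, ix=1
  s=22, q=3, ix=2
  s=25, q=3, ix=3
  s=29, q=3, ix=4
  s=34, q=3, ix=5
  s=34, q=4, ix=0
  s=35, q=4, ix=1
  s=37, q=4, ix=2
  s=40, q=4, ix=3
  s=44, q=4, ix=4
  s=49, q=4, ix=5
  s=55, q=4, ix=6
  s=55, q=5, ix=0
  s=56, q=5, ix=1
  s=58, q=5, ix=2
  s=61, q=5, ix=3
  s=65, q=5, ix=4
  s=70, q=5, ix=5
  s=76, q=5, ix=6
  s=83, q=5, ix=7

Final answer: 83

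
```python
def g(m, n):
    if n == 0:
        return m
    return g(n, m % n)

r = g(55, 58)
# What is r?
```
Call trace:
g(m=55, n=58)
  g(m=58, n=55)
    g(m=55, n=3)
      g(m=3, n=1)
        g(m=1, n=0)
        -> return 1
      -> return 1
    -> return 1
  -> return 1
-> return 1

Final answer: 1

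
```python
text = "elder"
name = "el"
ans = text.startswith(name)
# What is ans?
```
Trace:
  text='elder'
  text='elder', name='el'
  text='elder', name='el', ans=True

Final answer: True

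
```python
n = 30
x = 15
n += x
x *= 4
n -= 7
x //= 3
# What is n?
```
Trace:
  n=30
  n=30, x=15
  n=45, x=15
  n=45, x=60
  n=38, x=60
  n=38, x=20

Final answer: 38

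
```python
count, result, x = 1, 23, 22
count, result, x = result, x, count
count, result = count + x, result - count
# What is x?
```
Trace:
  count=1, result=23, x=22
  count=23, result=22, x=1
  count=24, result=-1, x=1

Final answer: 1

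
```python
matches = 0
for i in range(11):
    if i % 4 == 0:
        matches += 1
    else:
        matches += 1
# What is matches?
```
Trace:
  matches=0
  matches=1, i=0
  matches=2, i=1
  matches=3, i=2
  matches=4, i=3
  matches=5, i=4
  matches=6, i=5
  matches=7, i=6
  matches=8, i=7
  matches=9, i=8
  matches=10, i=9
  matches=11, i=10

Final answer: 11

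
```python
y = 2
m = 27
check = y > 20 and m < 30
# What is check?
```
Trace:
  y=2
  y=2, m=27
  y=2, m=27, check=False

Final answer: False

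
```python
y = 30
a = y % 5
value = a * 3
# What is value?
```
Trace:
  y=30
  y=30, a=0
  y=30, a=0, value=0

Final answer: 0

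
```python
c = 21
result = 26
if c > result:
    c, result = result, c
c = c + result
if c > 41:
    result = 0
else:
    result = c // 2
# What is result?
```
Trace:
  c=21
  c=21, result=26
  c=21, result=26
  c=47, result=26
  c=47, result=0

Final answer: 0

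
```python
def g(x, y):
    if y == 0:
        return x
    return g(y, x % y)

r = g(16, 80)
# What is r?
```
Call trace:
g(x=16, y=80)
  g(x=80, y=16)
    g(x=16, y=0)
    -> return 16
  -> return 16
-> return 16

Final answer: 16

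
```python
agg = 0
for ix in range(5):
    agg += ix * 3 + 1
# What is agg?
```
Trace:
  agg=0
  agg=1, ix=0
  agg=5, ix=1
  agg=12, ix=2
  agg=22, ix=3
  agg=35, ix=4

Final answer: 35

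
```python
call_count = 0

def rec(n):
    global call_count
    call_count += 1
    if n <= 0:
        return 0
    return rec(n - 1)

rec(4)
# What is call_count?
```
Call trace:
rec(n=4)
  rec(n=3)
    rec(n=2)
      rec(n=1)
        rec(n=0)
        -> return 0
      -> return 0
    -> return 0
  -> return 0
-> return 0

call_count is incremented once per call. rec is entered once for each n = 4, 3, 2, 1, 0 (the n <= 0 call returns without recursing), i.e. 4 + 1 calls.
call_count = 5

Final answer: 5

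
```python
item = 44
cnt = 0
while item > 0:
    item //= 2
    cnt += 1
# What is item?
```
Trace:
  item=44
  item=44, cnt=0
  item=22, cnt=1
  item=11, cnt=2
  item=5, cnt=3
  item=2, cnt=4
  item=1, cnt=5
  item=0, cnt=6

Final answer: 0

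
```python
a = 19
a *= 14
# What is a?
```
Trace:
  a=19
  a=266

Final answer: 266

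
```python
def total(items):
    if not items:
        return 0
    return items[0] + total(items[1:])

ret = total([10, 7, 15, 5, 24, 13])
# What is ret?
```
Call trace:
total(items=[10, 7, 15, 5, 24, 13])
  total(items=[7, 15, 5, 24, 13])
    total(items=[15, 5, 24, 13])
      total(items=[5, 24, 13])
        total(items=[24, 13])
          total(items=[13])
            total(items=[])
            -> return 0
          -> return 13
        -> return 37
      -> return 42
    -> return 57
  -> return 64
-> return 74

Final answer: 74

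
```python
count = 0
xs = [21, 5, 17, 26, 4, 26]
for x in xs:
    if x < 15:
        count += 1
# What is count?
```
Trace:
  count=0
  count=0, x=21
  count=1, x=5
  count=1, x=17
  count=1, x=26
  count=2, x=4
  count=2, x=26

Final answer: 2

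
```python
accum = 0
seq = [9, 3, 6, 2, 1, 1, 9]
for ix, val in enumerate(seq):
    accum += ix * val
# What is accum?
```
Trace:
  accum=0
  accum=0, ix=0, val=9
  accum=3, ix=1, val=3
  accum=15, ix=2, val=6
  accum=21, ix=3, val=2
  accum=25, ix=4, val=1
  accum=30, ix=5, val=1
  accum=84, ix=6, val=9

Final answer: 84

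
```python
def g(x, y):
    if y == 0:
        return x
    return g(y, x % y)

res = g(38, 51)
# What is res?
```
Call trace:
g(x=38, y=51)
  g(x=51, y=38)
    g(x=38, y=13)
      g(x=13, y=12)
        g(x=12, y=1)
          g(x=1, y=0)
          -> return 1
        -> return 1
      -> return 1
    -> return 1
  -> return 1
-> return 1

Final answer: 1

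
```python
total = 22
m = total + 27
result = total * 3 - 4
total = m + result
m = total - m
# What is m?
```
Trace:
  total=22
  total=22, m=49
  total=22, m=49, result=62
  total=111, m=49, result=62
  total=111, m=62, result=62

Final answer: 62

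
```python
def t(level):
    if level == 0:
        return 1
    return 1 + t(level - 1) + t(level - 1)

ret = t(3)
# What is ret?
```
Call trace (a repeated sub-call is expanded the first time; later identical calls just restate its return value):
t(level=3)
  t(level=2)
    t(level=1)
      t(level=0)
      -> return 1
      t(level=0)
      -> return 1
    -> return 3
    t(level=1) -> return 3  (same call as traced above)
  -> return 7
  t(level=2) -> return 7  (same call as traced above)
-> return 15

Final answer: 15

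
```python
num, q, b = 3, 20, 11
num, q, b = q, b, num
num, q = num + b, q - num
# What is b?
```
Trace:
  num=3, q=20, b=11
  num=20, q=11, b=3
  num=23, q=-9, b=3

Final answer: 3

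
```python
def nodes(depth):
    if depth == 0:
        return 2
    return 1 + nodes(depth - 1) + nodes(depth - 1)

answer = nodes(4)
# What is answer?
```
Call trace (a repeated sub-call is expanded the first time; later identical calls just restate its return value):
nodes(depth=4)
  nodes(depth=3)
    nodes(depth=2)
      nodes(depth=1)
        nodes(depth=0)
        -> return 2
        nodes(depth=0)
        -> return 2
      -> return 5
      nodes(depth=1) -> return 5  (same call as traced above)
    -> return 11
    nodes(depth=2) -> return 11  (same call as traced above)
  -> return 23
  nodes(depth=3) -> return 23  (same call as traced above)
-> return 47

Final answer: 47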